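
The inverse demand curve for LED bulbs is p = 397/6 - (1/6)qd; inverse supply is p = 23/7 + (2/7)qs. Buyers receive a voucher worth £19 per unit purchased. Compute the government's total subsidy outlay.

Pre-subsidy: 397/6 - (1/6)q = 23/7 + (2/7)q gives q* = 139 and p* = 43.
With the rebate, buyers effectively pay pb = ps − 19, where ps is the price sellers receive.
On the curves, pb = 397/6 - (1/6)q and ps = 23/7 + (2/7)q; the wedge ps − pb = 19 gives 23/7 + (2/7)q − (397/6 - (1/6)q) = 19, so q' = 181.
Then pb = 397/6 − (1/6)·181 = 36 and ps = 23/7 + (2/7)·181 = 55.
Government outlay = subsidy × quantity = 19 × 181 = 3439.

Government cost = £3439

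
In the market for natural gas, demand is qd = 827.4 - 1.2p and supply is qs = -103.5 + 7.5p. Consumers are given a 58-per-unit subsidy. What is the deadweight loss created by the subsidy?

Pre-subsidy: 827.4 - 1.2p = -103.5 + 7.5p gives p* = 107, q* = 699.
With the rebate, buyers effectively pay pb = ps − 58, where ps is the price sellers receive.
Demand in terms of ps becomes qd = 827.4 − 1.2(ps − 58) = 897 - 1.2ps. Setting this equal to supply: 897 - 1.2ps = -103.5 + 7.5ps, so ps = 115.
Buyers pay pb = 115 − 58 = 57; q' = -103.5 + 7.5·115 = 759.
The subsidy expands output by 759 − 699 = 60 past the efficient level; on those units the gap between marginal cost and willingness to pay runs from 0 up to 58.
DWL = ½ × 58 × 60 = 1740.

Deadweight loss = 1740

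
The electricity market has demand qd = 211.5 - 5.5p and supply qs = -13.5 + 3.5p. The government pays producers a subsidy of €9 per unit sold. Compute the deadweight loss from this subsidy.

Pre-subsidy: 211.5 - 5.5p = -13.5 + 3.5p gives p* = 25, q* = 74.
With the subsidy, sellers receive ps = pb + 9 for each unit, where pb is the price buyers pay.
Supply in terms of pb becomes qs = -13.5 + 3.5(pb + 9) = 18 + 3.5pb. Setting this equal to demand: 211.5 - 5.5pb = 18 + 3.5pb, so pb = 21.5.
Sellers receive ps = 21.5 + 9 = 30.5; q' = 211.5 − 5.5·21.5 = 93.25.
The subsidy expands output by 93.25 − 74 = 19.25 past the efficient level; on those units the gap between marginal cost and willingness to pay runs from 0 up to 9.
DWL = ½ × 9 × 19.25 = 86.625.

Deadweight loss = €86.625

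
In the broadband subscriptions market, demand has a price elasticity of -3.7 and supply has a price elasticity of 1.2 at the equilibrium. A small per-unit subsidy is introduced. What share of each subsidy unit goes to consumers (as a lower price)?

Consumer share = 12/49

For a small subsidy around the equilibrium, the benefit split depends on the relative slopes, which at a point are proportional to the elasticities.
Buyer share = εs/(εs + |εd|) = 1.2/(1.2 + 3.7) = 12/49; seller share = |εd|/(εs + |εd|) = 37/49.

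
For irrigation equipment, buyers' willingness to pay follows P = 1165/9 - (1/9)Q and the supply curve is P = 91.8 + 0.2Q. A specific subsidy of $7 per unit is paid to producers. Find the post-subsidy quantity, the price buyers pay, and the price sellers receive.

Q' = 143.5; buyers pay $113.5; sellers receive $120.5

Pre-subsidy: 1165/9 - (1/9)Q = 91.8 + 0.2Q gives Q* = 121 and P* = 116.
With the subsidy, sellers receive Ps = Pb + 7 for each unit, where Pb is the price buyers pay.
On the curves, Pb = 1165/9 - (1/9)Q and Ps = 91.8 + 0.2Q; the wedge Ps − Pb = 7 gives 91.8 + 0.2Q − (1165/9 - (1/9)Q) = 7, so Q' = 143.5.
Then Pb = 1165/9 − (1/9)·143.5 = 113.5 and Ps = 91.8 + 0.2·143.5 = 120.5.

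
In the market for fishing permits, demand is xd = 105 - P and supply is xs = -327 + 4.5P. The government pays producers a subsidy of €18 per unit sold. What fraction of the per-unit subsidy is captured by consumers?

Consumer share = 9/11

Pre-subsidy: 105 - P = -327 + 4.5P gives P* = 864/11, x* = 291/11.
With the subsidy, sellers receive Ps = Pb + 18 for each unit, where Pb is the price buyers pay.
Supply in terms of Pb becomes xs = -327 + 4.5(Pb + 18) = -246 + 4.5Pb. Setting this equal to demand: 105 - Pb = -246 + 4.5Pb, so Pb = 702/11.
Sellers receive Ps = 702/11 + 18 = 900/11; x' = 105 − 1·(702/11) = 453/11.
Buyers' price falls by P* − Pb = 864/11 − 702/11 = 162/11; sellers' price rises by Ps − P* = 900/11 − 864/11 = 36/11.
So consumers capture (162/11)/18 = 9/11 of each unit of subsidy.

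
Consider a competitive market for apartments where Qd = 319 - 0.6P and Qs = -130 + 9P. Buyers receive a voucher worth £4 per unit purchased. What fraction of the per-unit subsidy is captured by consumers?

Pre-subsidy: 319 - 0.6P = -130 + 9P gives P* = 2245/48, Q* = 290.9375.
With the rebate, buyers effectively pay Pb = Ps − 4, where Ps is the price sellers receive.
Demand in terms of Ps becomes Qd = 319 − 0.6(Ps − 4) = 321.4 - 0.6Ps. Setting this equal to supply: 321.4 - 0.6Ps = -130 + 9Ps, so Ps = 2257/48.
Buyers pay Pb = 2257/48 − 4 = 2065/48; Q' = -130 + 9·(2257/48) = 293.1875.
Buyers' price falls by P* − Pb = 2245/48 − 2065/48 = 3.75; sellers' price rises by Ps − P* = 2257/48 − 2245/48 = 0.25.
So consumers capture 3.75/4 = 0.9375 of each unit of subsidy.

Consumer share = 0.9375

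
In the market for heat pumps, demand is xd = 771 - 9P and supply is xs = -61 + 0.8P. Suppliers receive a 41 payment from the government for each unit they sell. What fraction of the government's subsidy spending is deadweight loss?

Pre-subsidy: 771 - 9P = -61 + 0.8P gives P* = 4160/49, x* = 339/49.
With the subsidy, sellers receive Ps = Pb + 41 for each unit, where Pb is the price buyers pay.
Supply in terms of Pb becomes xs = -61 + 0.8(Pb + 41) = -28.2 + 0.8Pb. Setting this equal to demand: 771 - 9Pb = -28.2 + 0.8Pb, so Pb = 3996/49.
Sellers receive Ps = 3996/49 + 41 = 6005/49; x' = 771 − 9·(3996/49) = 1815/49.
ΔCS = ½(339/49 + 1815/49)(4160/49 − 3996/49) = 176628/2401; ΔPS = ½(339/49 + 1815/49)(6005/49 − 4160/49) = 1987065/2401.
Government spending = 41 × 1815/49 = 74415/49.
DWL = ½ × 41 × (1815/49 − 339/49) = 30258/49; fraction = (30258/49) / (74415/49) = 246/605.

DWL / government spending = 246/605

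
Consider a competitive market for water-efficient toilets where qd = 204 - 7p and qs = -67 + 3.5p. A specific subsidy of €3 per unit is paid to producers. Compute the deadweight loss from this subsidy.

Pre-subsidy: 204 - 7p = -67 + 3.5p gives p* = 542/21, q* = 70/3.
With the subsidy, sellers receive ps = pb + 3 for each unit, where pb is the price buyers pay.
Supply in terms of pb becomes qs = -67 + 3.5(pb + 3) = -56.5 + 3.5pb. Setting this equal to demand: 204 - 7pb = -56.5 + 3.5pb, so pb = 521/21.
Sellers receive ps = 521/21 + 3 = 584/21; q' = 204 − 7·(521/21) = 91/3.
The subsidy expands output by 91/3 − 70/3 = 7 past the efficient level; on those units the gap between marginal cost and willingness to pay runs from 0 up to 3.
DWL = ½ × 3 × 7 = 10.5.

Deadweight loss = €10.5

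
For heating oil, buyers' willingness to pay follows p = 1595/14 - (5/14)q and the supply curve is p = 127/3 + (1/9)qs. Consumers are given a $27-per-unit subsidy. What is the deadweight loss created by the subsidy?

Deadweight loss = 45927/59

Pre-subsidy: 1595/14 - (5/14)q = 127/3 + (1/9)q gives q* = 9021/59 and p* = 3500/59.
With the rebate, buyers effectively pay pb = ps − 27, where ps is the price sellers receive.
On the curves, pb = 1595/14 - (5/14)q and ps = 127/3 + (1/9)q; the wedge ps − pb = 27 gives 127/3 + (1/9)q − (1595/14 - (5/14)q) = 27, so q' = 12423/59.
Then pb = 1595/14 − (5/14)·(12423/59) = 2285/59 and ps = 127/3 + (1/9)·(12423/59) = 3878/59.
The subsidy expands output by 12423/59 − 9021/59 = 3402/59 past the efficient level; on those units the gap between marginal cost and willingness to pay runs from 0 up to 27.
DWL = ½ × 27 × 3402/59 = 45927/59.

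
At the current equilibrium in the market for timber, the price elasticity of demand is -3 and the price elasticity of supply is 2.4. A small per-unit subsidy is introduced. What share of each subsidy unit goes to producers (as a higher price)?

Producer share = 5/9

For a small subsidy around the equilibrium, the benefit split depends on the relative slopes, which at a point are proportional to the elasticities.
Buyer share = εs/(εs + |εd|) = 2.4/(2.4 + 3) = 4/9; seller share = |εd|/(εs + |εd|) = 5/9.
So producers capture 5/9 of the subsidy.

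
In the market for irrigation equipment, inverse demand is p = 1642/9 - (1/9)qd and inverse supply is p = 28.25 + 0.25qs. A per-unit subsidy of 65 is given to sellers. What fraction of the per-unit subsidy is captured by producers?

Producer share = 9/13

Pre-subsidy: 1642/9 - (1/9)q = 28.25 + 0.25q gives q* = 427 and p* = 135.
With the subsidy, sellers receive ps = pb + 65 for each unit, where pb is the price buyers pay.
On the curves, pb = 1642/9 - (1/9)q and ps = 28.25 + 0.25q; the wedge ps − pb = 65 gives 28.25 + 0.25q − (1642/9 - (1/9)q) = 65, so q' = 607.
Then pb = 1642/9 − (1/9)·607 = 115 and ps = 28.25 + 0.25·607 = 180.
Buyers' price falls by p* − pb = 135 − 115 = 20; sellers' price rises by ps − p* = 180 − 135 = 45.
So producers capture 45/65 = 9/13 of each unit of subsidy.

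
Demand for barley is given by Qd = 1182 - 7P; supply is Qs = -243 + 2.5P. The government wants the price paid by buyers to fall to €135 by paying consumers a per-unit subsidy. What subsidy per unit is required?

At a buyer price of 135, quantity demanded is 1182 − 7·135 = 237.
Sellers supply 237 only when they receive Ps with -243 + 2.5·Ps = 237, i.e. Ps = 192.
s = Ps − Pb = 192 − 135 = 57.

Required subsidy s = €57 per unit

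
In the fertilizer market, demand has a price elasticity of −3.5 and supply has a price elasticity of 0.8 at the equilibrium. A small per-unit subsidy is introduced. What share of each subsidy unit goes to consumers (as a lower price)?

Consumer share = 8/43

For a small subsidy around the equilibrium, the benefit split depends on the relative slopes, which at a point are proportional to the elasticities.
Buyer share = εs/(εs + |εd|) = 0.8/(0.8 + 3.5) = 8/43; seller share = |εd|/(εs + |εd|) = 35/43.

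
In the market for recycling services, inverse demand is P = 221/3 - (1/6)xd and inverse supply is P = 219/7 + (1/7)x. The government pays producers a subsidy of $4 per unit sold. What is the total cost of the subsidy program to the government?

Government cost = 7792/13

Pre-subsidy: 221/3 - (1/6)x = 219/7 + (1/7)x gives x* = 1780/13 and P* = 661/13.
With the subsidy, sellers receive Ps = Pb + 4 for each unit, where Pb is the price buyers pay.
On the curves, Pb = 221/3 - (1/6)x and Ps = 219/7 + (1/7)x; the wedge Ps − Pb = 4 gives 219/7 + (1/7)x − (221/3 - (1/6)x) = 4, so x' = 1948/13.
Then Pb = 221/3 − (1/6)·(1948/13) = 633/13 and Ps = 219/7 + (1/7)·(1948/13) = 685/13.
Government outlay = subsidy × quantity = 4 × 1948/13 = 7792/13.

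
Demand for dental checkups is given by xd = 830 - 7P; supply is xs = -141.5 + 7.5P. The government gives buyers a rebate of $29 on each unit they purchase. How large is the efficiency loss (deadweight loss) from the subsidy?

Deadweight loss = $1522.5

Pre-subsidy: 830 - 7P = -141.5 + 7.5P gives P* = 67, x* = 361.
With the rebate, buyers effectively pay Pb = Ps − 29, where Ps is the price sellers receive.
Demand in terms of Ps becomes xd = 830 − 7(Ps − 29) = 1033 - 7Ps. Setting this equal to supply: 1033 - 7Ps = -141.5 + 7.5Ps, so Ps = 81.
Buyers pay Pb = 81 − 29 = 52; x' = -141.5 + 7.5·81 = 466.
The subsidy expands output by 466 − 361 = 105 past the efficient level; on those units the gap between marginal cost and willingness to pay runs from 0 up to 29.
DWL = ½ × 29 × 105 = 1522.5.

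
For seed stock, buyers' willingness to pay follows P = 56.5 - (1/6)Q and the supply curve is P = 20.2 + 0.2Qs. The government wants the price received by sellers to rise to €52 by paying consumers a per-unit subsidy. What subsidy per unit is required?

Required subsidy s = €22 per unit

At a seller price of 52, quantity supplied is -101 + 5·52 = 159.
Buyers absorb 159 only when they pay Pb = 56.5 − (1/6)·159 = 30.
s = Ps − Pb = 52 − 30 = 22.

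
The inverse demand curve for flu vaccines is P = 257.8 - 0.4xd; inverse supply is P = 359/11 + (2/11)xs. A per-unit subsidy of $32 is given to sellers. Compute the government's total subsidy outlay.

Government cost = $14144

Pre-subsidy: 257.8 - 0.4x = 359/11 + (2/11)x gives x* = 387 and P* = 103.
With the subsidy, sellers receive Ps = Pb + 32 for each unit, where Pb is the price buyers pay.
On the curves, Pb = 257.8 - 0.4x and Ps = 359/11 + (2/11)x; the wedge Ps − Pb = 32 gives 359/11 + (2/11)x − (257.8 - 0.4x) = 32, so x' = 442.
Then Pb = 257.8 − 0.4·442 = 81 and Ps = 359/11 + (2/11)·442 = 113.
Government outlay = subsidy × quantity = 32 × 442 = 14144.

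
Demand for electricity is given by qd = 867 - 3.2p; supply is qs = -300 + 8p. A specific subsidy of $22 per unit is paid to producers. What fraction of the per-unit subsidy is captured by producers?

Pre-subsidy: 867 - 3.2p = -300 + 8p gives p* = 5835/56, q* = 3735/7.
With the subsidy, sellers receive ps = pb + 22 for each unit, where pb is the price buyers pay.
Supply in terms of pb becomes qs = -300 + 8(pb + 22) = -124 + 8pb. Setting this equal to demand: 867 - 3.2pb = -124 + 8pb, so pb = 4955/56.
Sellers receive ps = 4955/56 + 22 = 6187/56; q' = 867 − 3.2·(4955/56) = 4087/7.
Buyers' price falls by p* − pb = 5835/56 − 4955/56 = 110/7; sellers' price rises by ps − p* = 6187/56 − 5835/56 = 44/7.
So producers capture (44/7)/22 = 2/7 of each unit of subsidy.

Producer share = 2/7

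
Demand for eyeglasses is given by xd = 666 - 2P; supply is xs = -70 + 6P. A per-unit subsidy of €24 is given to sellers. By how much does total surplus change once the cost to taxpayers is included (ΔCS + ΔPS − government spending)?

Net change in total surplus = -€432

Pre-subsidy: 666 - 2P = -70 + 6P gives P* = 92, x* = 482.
With the subsidy, sellers receive Ps = Pb + 24 for each unit, where Pb is the price buyers pay.
Supply in terms of Pb becomes xs = -70 + 6(Pb + 24) = 74 + 6Pb. Setting this equal to demand: 666 - 2Pb = 74 + 6Pb, so Pb = 74.
Sellers receive Ps = 74 + 24 = 98; x' = 666 − 2·74 = 518.
ΔCS = ½(482 + 518)(92 − 74) = 9000; ΔPS = ½(482 + 518)(98 − 92) = 3000.
Government spending = 24 × 518 = 12432.
Net change = 9000 + 3000 − 12432 = -432. The loss equals the DWL triangle ½·24·36.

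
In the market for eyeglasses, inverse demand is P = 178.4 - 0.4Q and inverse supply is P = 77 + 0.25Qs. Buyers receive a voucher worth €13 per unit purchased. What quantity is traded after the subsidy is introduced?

Pre-subsidy: 178.4 - 0.4Q = 77 + 0.25Q gives Q* = 156 and P* = 116.
With the rebate, buyers effectively pay Pb = Ps − 13, where Ps is the price sellers receive.
On the curves, Pb = 178.4 - 0.4Q and Ps = 77 + 0.25Q; the wedge Ps − Pb = 13 gives 77 + 0.25Q − (178.4 - 0.4Q) = 13, so Q' = 176.
Then Pb = 178.4 − 0.4·176 = 108 and Ps = 77 + 0.25·176 = 121.

Q' = 176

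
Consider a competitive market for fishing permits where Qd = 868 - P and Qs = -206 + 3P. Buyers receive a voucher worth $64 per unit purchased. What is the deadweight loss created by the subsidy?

Deadweight loss = $1536

Pre-subsidy: 868 - P = -206 + 3P gives P* = 268.5, Q* = 599.5.
With the rebate, buyers effectively pay Pb = Ps − 64, where Ps is the price sellers receive.
Demand in terms of Ps becomes Qd = 868 − 1(Ps − 64) = 932 - Ps. Setting this equal to supply: 932 - Ps = -206 + 3Ps, so Ps = 284.5.
Buyers pay Pb = 284.5 − 64 = 220.5; Q' = -206 + 3·284.5 = 647.5.
The subsidy expands output by 647.5 − 599.5 = 48 past the efficient level; on those units the gap between marginal cost and willingness to pay runs from 0 up to 64.
DWL = ½ × 64 × 48 = 1536.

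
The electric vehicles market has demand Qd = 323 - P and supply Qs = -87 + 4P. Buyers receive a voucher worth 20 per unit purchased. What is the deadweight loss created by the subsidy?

Deadweight loss = 160

Pre-subsidy: 323 - P = -87 + 4P gives P* = 82, Q* = 241.
With the rebate, buyers effectively pay Pb = Ps − 20, where Ps is the price sellers receive.
Demand in terms of Ps becomes Qd = 323 − 1(Ps − 20) = 343 - Ps. Setting this equal to supply: 343 - Ps = -87 + 4Ps, so Ps = 86.
Buyers pay Pb = 86 − 20 = 66; Q' = -87 + 4·86 = 257.
The subsidy expands output by 257 − 241 = 16 past the efficient level; on those units the gap between marginal cost and willingness to pay runs from 0 up to 20.
DWL = ½ × 20 × 16 = 160.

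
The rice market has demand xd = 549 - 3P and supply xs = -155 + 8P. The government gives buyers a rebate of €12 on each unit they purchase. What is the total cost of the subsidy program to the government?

Government cost = 50580/11

Pre-subsidy: 549 - 3P = -155 + 8P gives P* = 64, x* = 357.
With the rebate, buyers effectively pay Pb = Ps − 12, where Ps is the price sellers receive.
Demand in terms of Ps becomes xd = 549 − 3(Ps − 12) = 585 - 3Ps. Setting this equal to supply: 585 - 3Ps = -155 + 8Ps, so Ps = 740/11.
Buyers pay Pb = 740/11 − 12 = 608/11; x' = -155 + 8·(740/11) = 4215/11.
Government outlay = subsidy × quantity = 12 × 4215/11 = 50580/11.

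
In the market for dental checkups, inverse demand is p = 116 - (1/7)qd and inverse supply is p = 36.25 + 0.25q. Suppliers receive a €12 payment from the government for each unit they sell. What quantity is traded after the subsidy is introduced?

q' = 2569/11

Pre-subsidy: 116 - (1/7)q = 36.25 + 0.25q gives q* = 203 and p* = 87.
With the subsidy, sellers receive ps = pb + 12 for each unit, where pb is the price buyers pay.
On the curves, pb = 116 - (1/7)q and ps = 36.25 + 0.25q; the wedge ps − pb = 12 gives 36.25 + 0.25q − (116 - (1/7)q) = 12, so q' = 2569/11.
Then pb = 116 − (1/7)·(2569/11) = 909/11 and ps = 36.25 + 0.25·(2569/11) = 1041/11.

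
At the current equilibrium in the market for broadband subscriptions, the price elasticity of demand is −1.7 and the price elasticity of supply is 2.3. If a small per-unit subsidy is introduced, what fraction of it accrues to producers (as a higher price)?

Producer share = 0.425

For a small subsidy around the equilibrium, the benefit split depends on the relative slopes, which at a point are proportional to the elasticities.
Buyer share = εs/(εs + |εd|) = 2.3/(2.3 + 1.7) = 0.575; seller share = |εd|/(εs + |εd|) = 0.425.
So producers capture 0.425 of the subsidy.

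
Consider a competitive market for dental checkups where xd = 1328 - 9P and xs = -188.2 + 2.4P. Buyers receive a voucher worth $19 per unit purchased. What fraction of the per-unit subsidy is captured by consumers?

Consumer share = 4/19

Pre-subsidy: 1328 - 9P = -188.2 + 2.4P gives P* = 133, x* = 131.
With the rebate, buyers effectively pay Pb = Ps − 19, where Ps is the price sellers receive.
Demand in terms of Ps becomes xd = 1328 − 9(Ps − 19) = 1499 - 9Ps. Setting this equal to supply: 1499 - 9Ps = -188.2 + 2.4Ps, so Ps = 148.
Buyers pay Pb = 148 − 19 = 129; x' = -188.2 + 2.4·148 = 167.
Buyers' price falls by P* − Pb = 133 − 129 = 4; sellers' price rises by Ps − P* = 148 − 133 = 15.
So consumers capture 4/19 = 4/19 of each unit of subsidy.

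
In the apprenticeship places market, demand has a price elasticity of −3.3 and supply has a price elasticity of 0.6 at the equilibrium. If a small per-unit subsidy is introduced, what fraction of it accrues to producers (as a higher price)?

For a small subsidy around the equilibrium, the benefit split depends on the relative slopes, which at a point are proportional to the elasticities.
Buyer share = εs/(εs + |εd|) = 0.6/(0.6 + 3.3) = 2/13; seller share = |εd|/(εs + |εd|) = 11/13.
So producers capture 11/13 of the subsidy.

Producer share = 11/13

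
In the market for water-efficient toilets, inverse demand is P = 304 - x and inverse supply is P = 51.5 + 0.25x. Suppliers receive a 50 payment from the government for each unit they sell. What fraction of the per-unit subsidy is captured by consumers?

Consumer share = 0.8

Pre-subsidy: 304 - x = 51.5 + 0.25x gives x* = 202 and P* = 102.
With the subsidy, sellers receive Ps = Pb + 50 for each unit, where Pb is the price buyers pay.
On the curves, Pb = 304 - x and Ps = 51.5 + 0.25x; the wedge Ps − Pb = 50 gives 51.5 + 0.25x − (304 - x) = 50, so x' = 242.
Then Pb = 304 − 1·242 = 62 and Ps = 51.5 + 0.25·242 = 112.
Buyers' price falls by P* − Pb = 102 − 62 = 40; sellers' price rises by Ps − P* = 112 − 102 = 10.
So consumers capture 40/50 = 0.8 of each unit of subsidy.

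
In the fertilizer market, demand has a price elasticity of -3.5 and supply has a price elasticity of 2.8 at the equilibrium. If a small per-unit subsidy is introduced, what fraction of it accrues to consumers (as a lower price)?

Consumer share = 4/9

For a small subsidy around the equilibrium, the benefit split depends on the relative slopes, which at a point are proportional to the elasticities.
Buyer share = εs/(εs + |εd|) = 2.8/(2.8 + 3.5) = 4/9; seller share = |εd|/(εs + |εd|) = 5/9.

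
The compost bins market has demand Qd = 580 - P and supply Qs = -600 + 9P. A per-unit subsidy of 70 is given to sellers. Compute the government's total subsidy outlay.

Pre-subsidy: 580 - P = -600 + 9P gives P* = 118, Q* = 462.
With the subsidy, sellers receive Ps = Pb + 70 for each unit, where Pb is the price buyers pay.
Supply in terms of Pb becomes Qs = -600 + 9(Pb + 70) = 30 + 9Pb. Setting this equal to demand: 580 - Pb = 30 + 9Pb, so Pb = 55.
Sellers receive Ps = 55 + 70 = 125; Q' = 580 − 1·55 = 525.
Government outlay = subsidy × quantity = 70 × 525 = 36750.

Government cost = 36750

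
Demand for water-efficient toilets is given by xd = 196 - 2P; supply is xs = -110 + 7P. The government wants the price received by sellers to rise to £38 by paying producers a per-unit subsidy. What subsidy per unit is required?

At a seller price of 38, quantity supplied is -110 + 7·38 = 156.
Buyers absorb 156 only when they pay Pb with 196 − 2·Pb = 156, i.e. Pb = 20.
s = Ps − Pb = 38 − 20 = 18.

Required subsidy s = £18 per unit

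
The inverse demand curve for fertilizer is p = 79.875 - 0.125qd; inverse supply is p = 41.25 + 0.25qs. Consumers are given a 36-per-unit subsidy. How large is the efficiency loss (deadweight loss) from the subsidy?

Pre-subsidy: 79.875 - 0.125q = 41.25 + 0.25q gives q* = 103 and p* = 67.
With the rebate, buyers effectively pay pb = ps − 36, where ps is the price sellers receive.
On the curves, pb = 79.875 - 0.125q and ps = 41.25 + 0.25q; the wedge ps − pb = 36 gives 41.25 + 0.25q − (79.875 - 0.125q) = 36, so q' = 199.
Then pb = 79.875 − 0.125·199 = 55 and ps = 41.25 + 0.25·199 = 91.
The subsidy expands output by 199 − 103 = 96 past the efficient level; on those units the gap between marginal cost and willingness to pay runs from 0 up to 36.
DWL = ½ × 36 × 96 = 1728.

Deadweight loss = 1728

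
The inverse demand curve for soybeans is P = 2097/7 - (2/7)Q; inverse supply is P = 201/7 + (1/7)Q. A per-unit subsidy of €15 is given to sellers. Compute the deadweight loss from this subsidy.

Pre-subsidy: 2097/7 - (2/7)Q = 201/7 + (1/7)Q gives Q* = 632 and P* = 119.
With the subsidy, sellers receive Ps = Pb + 15 for each unit, where Pb is the price buyers pay.
On the curves, Pb = 2097/7 - (2/7)Q and Ps = 201/7 + (1/7)Q; the wedge Ps − Pb = 15 gives 201/7 + (1/7)Q − (2097/7 - (2/7)Q) = 15, so Q' = 667.
Then Pb = 2097/7 − (2/7)·667 = 109 and Ps = 201/7 + (1/7)·667 = 124.
The subsidy expands output by 667 − 632 = 35 past the efficient level; on those units the gap between marginal cost and willingness to pay runs from 0 up to 15.
DWL = ½ × 15 × 35 = 262.5.

Deadweight loss = €262.5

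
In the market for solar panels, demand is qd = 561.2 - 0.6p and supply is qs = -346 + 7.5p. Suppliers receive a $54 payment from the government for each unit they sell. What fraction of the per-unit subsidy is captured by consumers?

Consumer share = 25/27

Pre-subsidy: 561.2 - 0.6p = -346 + 7.5p gives p* = 112, q* = 494.
With the subsidy, sellers receive ps = pb + 54 for each unit, where pb is the price buyers pay.
Supply in terms of pb becomes qs = -346 + 7.5(pb + 54) = 59 + 7.5pb. Setting this equal to demand: 561.2 - 0.6pb = 59 + 7.5pb, so pb = 62.
Sellers receive ps = 62 + 54 = 116; q' = 561.2 − 0.6·62 = 524.
Buyers' price falls by p* − pb = 112 − 62 = 50; sellers' price rises by ps − p* = 116 − 112 = 4.
So consumers capture 50/54 = 25/27 of each unit of subsidy.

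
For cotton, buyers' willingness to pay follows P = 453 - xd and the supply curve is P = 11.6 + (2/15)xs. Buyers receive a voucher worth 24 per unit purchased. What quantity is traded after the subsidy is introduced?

x' = 6981/17

Pre-subsidy: 453 - x = 11.6 + (2/15)x gives x* = 6621/17 and P* = 1080/17.
With the rebate, buyers effectively pay Pb = Ps − 24, where Ps is the price sellers receive.
On the curves, Pb = 453 - x and Ps = 11.6 + (2/15)x; the wedge Ps − Pb = 24 gives 11.6 + (2/15)x − (453 - x) = 24, so x' = 6981/17.
Then Pb = 453 − 1·(6981/17) = 720/17 and Ps = 11.6 + (2/15)·(6981/17) = 1128/17.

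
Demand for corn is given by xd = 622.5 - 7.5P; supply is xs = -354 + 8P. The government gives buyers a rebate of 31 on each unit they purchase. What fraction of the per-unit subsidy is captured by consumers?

Pre-subsidy: 622.5 - 7.5P = -354 + 8P gives P* = 63, x* = 150.
With the rebate, buyers effectively pay Pb = Ps − 31, where Ps is the price sellers receive.
Demand in terms of Ps becomes xd = 622.5 − 7.5(Ps − 31) = 855 - 7.5Ps. Setting this equal to supply: 855 - 7.5Ps = -354 + 8Ps, so Ps = 78.
Buyers pay Pb = 78 − 31 = 47; x' = -354 + 8·78 = 270.
Buyers' price falls by P* − Pb = 63 − 47 = 16; sellers' price rises by Ps − P* = 78 − 63 = 15.
So consumers capture 16/31 = 16/31 of each unit of subsidy.

Consumer share = 16/31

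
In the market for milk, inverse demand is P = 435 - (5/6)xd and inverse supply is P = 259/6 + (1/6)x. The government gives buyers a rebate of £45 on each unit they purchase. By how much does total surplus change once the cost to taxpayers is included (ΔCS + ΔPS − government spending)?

Net change in total surplus = -£1012.5

Pre-subsidy: 435 - (5/6)x = 259/6 + (1/6)x gives x* = 2351/6 and P* = 3905/36.
With the rebate, buyers effectively pay Pb = Ps − 45, where Ps is the price sellers receive.
On the curves, Pb = 435 - (5/6)x and Ps = 259/6 + (1/6)x; the wedge Ps − Pb = 45 gives 259/6 + (1/6)x − (435 - (5/6)x) = 45, so x' = 2621/6.
Then Pb = 435 − (5/6)·(2621/6) = 2555/36 and Ps = 259/6 + (1/6)·(2621/6) = 4175/36.
ΔCS = ½(2351/6 + 2621/6)(3905/36 − 2555/36) = 15537.5; ΔPS = ½(2351/6 + 2621/6)(4175/36 − 3905/36) = 3107.5.
Government spending = 45 × 2621/6 = 19657.5.
Net change = 15537.5 + 3107.5 − 19657.5 = -1012.5. The loss equals the DWL triangle ½·45·45.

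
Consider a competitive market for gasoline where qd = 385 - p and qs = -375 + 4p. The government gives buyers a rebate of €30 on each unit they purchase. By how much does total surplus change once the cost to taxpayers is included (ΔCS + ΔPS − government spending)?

Net change in total surplus = -€360

Pre-subsidy: 385 - p = -375 + 4p gives p* = 152, q* = 233.
With the rebate, buyers effectively pay pb = ps − 30, where ps is the price sellers receive.
Demand in terms of ps becomes qd = 385 − 1(ps − 30) = 415 - ps. Setting this equal to supply: 415 - ps = -375 + 4ps, so ps = 158.
Buyers pay pb = 158 − 30 = 128; q' = -375 + 4·158 = 257.
ΔCS = ½(233 + 257)(152 − 128) = 5880; ΔPS = ½(233 + 257)(158 − 152) = 1470.
Government spending = 30 × 257 = 7710.
Net change = 5880 + 1470 − 7710 = -360. The loss equals the DWL triangle ½·30·24.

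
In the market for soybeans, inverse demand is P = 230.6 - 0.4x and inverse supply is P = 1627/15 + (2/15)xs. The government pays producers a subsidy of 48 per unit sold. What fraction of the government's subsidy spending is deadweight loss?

Pre-subsidy: 230.6 - 0.4x = 1627/15 + (2/15)x gives x* = 229 and P* = 139.
With the subsidy, sellers receive Ps = Pb + 48 for each unit, where Pb is the price buyers pay.
On the curves, Pb = 230.6 - 0.4x and Ps = 1627/15 + (2/15)x; the wedge Ps − Pb = 48 gives 1627/15 + (2/15)x − (230.6 - 0.4x) = 48, so x' = 319.
Then Pb = 230.6 − 0.4·319 = 103 and Ps = 1627/15 + (2/15)·319 = 151.
ΔCS = ½(229 + 319)(139 − 103) = 9864; ΔPS = ½(229 + 319)(151 − 139) = 3288.
Government spending = 48 × 319 = 15312.
DWL = ½ × 48 × (319 − 229) = 2160; fraction = 2160 / 15312 = 45/319.

DWL / government spending = 45/319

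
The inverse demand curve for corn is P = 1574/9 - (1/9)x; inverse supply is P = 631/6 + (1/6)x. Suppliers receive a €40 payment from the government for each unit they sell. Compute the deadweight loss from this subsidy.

Pre-subsidy: 1574/9 - (1/9)x = 631/6 + (1/6)x gives x* = 251 and P* = 147.
With the subsidy, sellers receive Ps = Pb + 40 for each unit, where Pb is the price buyers pay.
On the curves, Pb = 1574/9 - (1/9)x and Ps = 631/6 + (1/6)x; the wedge Ps − Pb = 40 gives 631/6 + (1/6)x − (1574/9 - (1/9)x) = 40, so x' = 395.
Then Pb = 1574/9 − (1/9)·395 = 131 and Ps = 631/6 + (1/6)·395 = 171.
The subsidy expands output by 395 − 251 = 144 past the efficient level; on those units the gap between marginal cost and willingness to pay runs from 0 up to 40.
DWL = ½ × 40 × 144 = 2880.

Deadweight loss = €2880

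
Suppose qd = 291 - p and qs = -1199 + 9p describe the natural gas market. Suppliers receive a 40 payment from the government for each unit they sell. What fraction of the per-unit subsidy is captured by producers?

Producer share = 0.1

Pre-subsidy: 291 - p = -1199 + 9p gives p* = 149, q* = 142.
With the subsidy, sellers receive ps = pb + 40 for each unit, where pb is the price buyers pay.
Supply in terms of pb becomes qs = -1199 + 9(pb + 40) = -839 + 9pb. Setting this equal to demand: 291 - pb = -839 + 9pb, so pb = 113.
Sellers receive ps = 113 + 40 = 153; q' = 291 − 1·113 = 178.
Buyers' price falls by p* − pb = 149 − 113 = 36; sellers' price rises by ps − p* = 153 − 149 = 4.
So producers capture 4/40 = 0.1 of each unit of subsidy.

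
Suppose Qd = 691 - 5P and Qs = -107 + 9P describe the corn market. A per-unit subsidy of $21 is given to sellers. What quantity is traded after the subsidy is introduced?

Q' = 473.5

Pre-subsidy: 691 - 5P = -107 + 9P gives P* = 57, Q* = 406.
With the subsidy, sellers receive Ps = Pb + 21 for each unit, where Pb is the price buyers pay.
Supply in terms of Pb becomes Qs = -107 + 9(Pb + 21) = 82 + 9Pb. Setting this equal to demand: 691 - 5Pb = 82 + 9Pb, so Pb = 43.5.
Sellers receive Ps = 43.5 + 21 = 64.5; Q' = 691 − 5·43.5 = 473.5.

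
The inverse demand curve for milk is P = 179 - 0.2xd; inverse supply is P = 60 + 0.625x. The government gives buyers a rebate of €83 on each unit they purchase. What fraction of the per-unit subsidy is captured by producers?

Producer share = 25/33

Pre-subsidy: 179 - 0.2x = 60 + 0.625x gives x* = 4760/33 and P* = 4955/33.
With the rebate, buyers effectively pay Pb = Ps − 83, where Ps is the price sellers receive.
On the curves, Pb = 179 - 0.2x and Ps = 60 + 0.625x; the wedge Ps − Pb = 83 gives 60 + 0.625x − (179 - 0.2x) = 83, so x' = 8080/33.
Then Pb = 179 − 0.2·(8080/33) = 4291/33 and Ps = 60 + 0.625·(8080/33) = 7030/33.
Buyers' price falls by P* − Pb = 4955/33 − 4291/33 = 664/33; sellers' price rises by Ps − P* = 7030/33 − 4955/33 = 2075/33.
So producers capture (2075/33)/83 = 25/33 of each unit of subsidy.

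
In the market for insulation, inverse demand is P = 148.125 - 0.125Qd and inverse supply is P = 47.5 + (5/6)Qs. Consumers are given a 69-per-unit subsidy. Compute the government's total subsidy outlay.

Pre-subsidy: 148.125 - 0.125Q = 47.5 + (5/6)Q gives Q* = 105 and P* = 135.
With the rebate, buyers effectively pay Pb = Ps − 69, where Ps is the price sellers receive.
On the curves, Pb = 148.125 - 0.125Q and Ps = 47.5 + (5/6)Q; the wedge Ps − Pb = 69 gives 47.5 + (5/6)Q − (148.125 - 0.125Q) = 69, so Q' = 177.
Then Pb = 148.125 − 0.125·177 = 126 and Ps = 47.5 + (5/6)·177 = 195.
Government outlay = subsidy × quantity = 69 × 177 = 12213.

Government cost = 12213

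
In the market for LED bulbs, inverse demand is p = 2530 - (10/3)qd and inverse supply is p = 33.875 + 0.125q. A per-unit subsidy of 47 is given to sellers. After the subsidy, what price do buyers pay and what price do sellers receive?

Buyers pay 6540/83; sellers receive 10441/83

Pre-subsidy: 2530 - (10/3)q = 33.875 + 0.125q gives q* = 59907/83 and p* = 10300/83.
With the subsidy, sellers receive ps = pb + 47 for each unit, where pb is the price buyers pay.
On the curves, pb = 2530 - (10/3)q and ps = 33.875 + 0.125q; the wedge ps − pb = 47 gives 33.875 + 0.125q − (2530 - (10/3)q) = 47, so q' = 61035/83.
Then pb = 2530 − (10/3)·(61035/83) = 6540/83 and ps = 33.875 + 0.125·(61035/83) = 10441/83.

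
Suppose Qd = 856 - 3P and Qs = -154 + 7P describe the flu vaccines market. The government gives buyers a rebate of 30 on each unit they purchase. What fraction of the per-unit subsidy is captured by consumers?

Pre-subsidy: 856 - 3P = -154 + 7P gives P* = 101, Q* = 553.
With the rebate, buyers effectively pay Pb = Ps − 30, where Ps is the price sellers receive.
Demand in terms of Ps becomes Qd = 856 − 3(Ps − 30) = 946 - 3Ps. Setting this equal to supply: 946 - 3Ps = -154 + 7Ps, so Ps = 110.
Buyers pay Pb = 110 − 30 = 80; Q' = -154 + 7·110 = 616.
Buyers' price falls by P* − Pb = 101 − 80 = 21; sellers' price rises by Ps − P* = 110 − 101 = 9.
So consumers capture 21/30 = 0.7 of each unit of subsidy.

Consumer share = 0.7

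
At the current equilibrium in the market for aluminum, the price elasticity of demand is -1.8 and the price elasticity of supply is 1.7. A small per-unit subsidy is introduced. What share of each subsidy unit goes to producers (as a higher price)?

Producer share = 18/35

For a small subsidy around the equilibrium, the benefit split depends on the relative slopes, which at a point are proportional to the elasticities.
Buyer share = εs/(εs + |εd|) = 1.7/(1.7 + 1.8) = 17/35; seller share = |εd|/(εs + |εd|) = 18/35.
So producers capture 18/35 of the subsidy.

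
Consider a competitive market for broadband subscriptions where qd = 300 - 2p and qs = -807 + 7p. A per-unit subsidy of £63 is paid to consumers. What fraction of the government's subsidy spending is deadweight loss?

Pre-subsidy: 300 - 2p = -807 + 7p gives p* = 123, q* = 54.
With the rebate, buyers effectively pay pb = ps − 63, where ps is the price sellers receive.
Demand in terms of ps becomes qd = 300 − 2(ps − 63) = 426 - 2ps. Setting this equal to supply: 426 - 2ps = -807 + 7ps, so ps = 137.
Buyers pay pb = 137 − 63 = 74; q' = -807 + 7·137 = 152.
ΔCS = ½(54 + 152)(123 − 74) = 5047; ΔPS = ½(54 + 152)(137 − 123) = 1442.
Government spending = 63 × 152 = 9576.
DWL = ½ × 63 × (152 − 54) = 3087; fraction = 3087 / 9576 = 49/152.

DWL / government spending = 49/152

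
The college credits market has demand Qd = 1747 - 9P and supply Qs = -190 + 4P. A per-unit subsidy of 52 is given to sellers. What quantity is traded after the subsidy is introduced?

Q' = 550

Pre-subsidy: 1747 - 9P = -190 + 4P gives P* = 149, Q* = 406.
With the subsidy, sellers receive Ps = Pb + 52 for each unit, where Pb is the price buyers pay.
Supply in terms of Pb becomes Qs = -190 + 4(Pb + 52) = 18 + 4Pb. Setting this equal to demand: 1747 - 9Pb = 18 + 4Pb, so Pb = 133.
Sellers receive Ps = 133 + 52 = 185; Q' = 1747 − 9·133 = 550.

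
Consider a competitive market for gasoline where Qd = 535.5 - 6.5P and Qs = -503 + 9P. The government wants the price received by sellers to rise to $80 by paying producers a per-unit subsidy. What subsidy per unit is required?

Required subsidy s = $31 per unit

At a seller price of 80, quantity supplied is -503 + 9·80 = 217.
Buyers absorb 217 only when they pay Pb with 535.5 − 6.5·Pb = 217, i.e. Pb = 49.
s = Ps − Pb = 80 − 49 = 31.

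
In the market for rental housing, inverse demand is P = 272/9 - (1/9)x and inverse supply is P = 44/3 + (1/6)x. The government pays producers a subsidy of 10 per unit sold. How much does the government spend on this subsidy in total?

Government cost = 920

Pre-subsidy: 272/9 - (1/9)x = 44/3 + (1/6)x gives x* = 56 and P* = 24.
With the subsidy, sellers receive Ps = Pb + 10 for each unit, where Pb is the price buyers pay.
On the curves, Pb = 272/9 - (1/9)x and Ps = 44/3 + (1/6)x; the wedge Ps − Pb = 10 gives 44/3 + (1/6)x − (272/9 - (1/9)x) = 10, so x' = 92.
Then Pb = 272/9 − (1/9)·92 = 20 and Ps = 44/3 + (1/6)·92 = 30.
Government outlay = subsidy × quantity = 10 × 92 = 920.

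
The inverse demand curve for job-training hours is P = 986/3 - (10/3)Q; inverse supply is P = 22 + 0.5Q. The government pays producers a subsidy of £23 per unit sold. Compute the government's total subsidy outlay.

Government cost = £1978

Pre-subsidy: 986/3 - (10/3)Q = 22 + 0.5Q gives Q* = 80 and P* = 62.
With the subsidy, sellers receive Ps = Pb + 23 for each unit, where Pb is the price buyers pay.
On the curves, Pb = 986/3 - (10/3)Q and Ps = 22 + 0.5Q; the wedge Ps − Pb = 23 gives 22 + 0.5Q − (986/3 - (10/3)Q) = 23, so Q' = 86.
Then Pb = 986/3 − (10/3)·86 = 42 and Ps = 22 + 0.5·86 = 65.
Government outlay = subsidy × quantity = 23 × 86 = 1978.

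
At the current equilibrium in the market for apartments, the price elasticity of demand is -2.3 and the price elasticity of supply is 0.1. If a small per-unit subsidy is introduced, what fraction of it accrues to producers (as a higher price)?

Producer share = 23/24

For a small subsidy around the equilibrium, the benefit split depends on the relative slopes, which at a point are proportional to the elasticities.
Buyer share = εs/(εs + |εd|) = 0.1/(0.1 + 2.3) = 1/24; seller share = |εd|/(εs + |εd|) = 23/24.
So producers capture 23/24 of the subsidy.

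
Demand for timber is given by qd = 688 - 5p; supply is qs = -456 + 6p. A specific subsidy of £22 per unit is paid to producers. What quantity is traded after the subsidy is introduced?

Pre-subsidy: 688 - 5p = -456 + 6p gives p* = 104, q* = 168.
With the subsidy, sellers receive ps = pb + 22 for each unit, where pb is the price buyers pay.
Supply in terms of pb becomes qs = -456 + 6(pb + 22) = -324 + 6pb. Setting this equal to demand: 688 - 5pb = -324 + 6pb, so pb = 92.
Sellers receive ps = 92 + 22 = 114; q' = 688 − 5·92 = 228.

q' = 228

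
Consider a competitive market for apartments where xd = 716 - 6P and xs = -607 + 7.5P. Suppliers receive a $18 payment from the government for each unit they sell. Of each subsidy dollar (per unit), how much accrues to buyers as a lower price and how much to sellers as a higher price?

Pre-subsidy: 716 - 6P = -607 + 7.5P gives P* = 98, x* = 128.
With the subsidy, sellers receive Ps = Pb + 18 for each unit, where Pb is the price buyers pay.
Supply in terms of Pb becomes xs = -607 + 7.5(Pb + 18) = -472 + 7.5Pb. Setting this equal to demand: 716 - 6Pb = -472 + 7.5Pb, so Pb = 88.
Sellers receive Ps = 88 + 18 = 106; x' = 716 − 6·88 = 188.
Buyers' price falls by P* − Pb = 98 − 88 = 10; sellers' price rises by Ps − P* = 106 − 98 = 8.

Buyers gain $10 per unit; sellers gain $8 per unit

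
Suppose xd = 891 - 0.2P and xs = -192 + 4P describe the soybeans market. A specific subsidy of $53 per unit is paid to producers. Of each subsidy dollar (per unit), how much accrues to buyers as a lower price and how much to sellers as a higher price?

Pre-subsidy: 891 - 0.2P = -192 + 4P gives P* = 1805/7, x* = 5876/7.
With the subsidy, sellers receive Ps = Pb + 53 for each unit, where Pb is the price buyers pay.
Supply in terms of Pb becomes xs = -192 + 4(Pb + 53) = 20 + 4Pb. Setting this equal to demand: 891 - 0.2Pb = 20 + 4Pb, so Pb = 4355/21.
Sellers receive Ps = 4355/21 + 53 = 5468/21; x' = 891 − 0.2·(4355/21) = 17840/21.
Buyers' price falls by P* − Pb = 1805/7 − 4355/21 = 1060/21; sellers' price rises by Ps − P* = 5468/21 − 1805/7 = 53/21.

Buyers gain 1060/21 per unit; sellers gain 53/21 per unit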